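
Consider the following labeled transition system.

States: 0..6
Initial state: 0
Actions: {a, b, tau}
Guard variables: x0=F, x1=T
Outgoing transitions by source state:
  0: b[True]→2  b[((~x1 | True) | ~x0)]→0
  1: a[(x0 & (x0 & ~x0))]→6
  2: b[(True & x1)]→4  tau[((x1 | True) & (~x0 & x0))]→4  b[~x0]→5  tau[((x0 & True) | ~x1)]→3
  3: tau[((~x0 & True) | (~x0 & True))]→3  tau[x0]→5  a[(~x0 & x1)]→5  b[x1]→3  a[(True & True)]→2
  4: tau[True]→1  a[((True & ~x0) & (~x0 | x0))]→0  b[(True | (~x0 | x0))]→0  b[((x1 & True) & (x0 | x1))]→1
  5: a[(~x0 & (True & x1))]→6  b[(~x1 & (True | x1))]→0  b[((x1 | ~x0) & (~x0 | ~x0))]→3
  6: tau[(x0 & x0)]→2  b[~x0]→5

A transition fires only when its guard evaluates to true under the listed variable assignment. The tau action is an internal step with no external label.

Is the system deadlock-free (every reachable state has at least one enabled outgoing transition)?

Answer: DEADLOCK at state 1

Working:
R = {0,1,2,3,4,5,6}
  0: b→0  b→2  [2 exit(s)]
  1: ∅  [deadlock]
  2: b→4  b→5  [2 exit(s)]
  3: a→2  a→5  b→3  tau→3  [4 exit(s)]
  4: a→0  b→0  b→1  tau→1  [4 exit(s)]
  5: a→6  b→3  [2 exit(s)]
  6: b→5  [1 exit(s)]
witness 1: b·b·tau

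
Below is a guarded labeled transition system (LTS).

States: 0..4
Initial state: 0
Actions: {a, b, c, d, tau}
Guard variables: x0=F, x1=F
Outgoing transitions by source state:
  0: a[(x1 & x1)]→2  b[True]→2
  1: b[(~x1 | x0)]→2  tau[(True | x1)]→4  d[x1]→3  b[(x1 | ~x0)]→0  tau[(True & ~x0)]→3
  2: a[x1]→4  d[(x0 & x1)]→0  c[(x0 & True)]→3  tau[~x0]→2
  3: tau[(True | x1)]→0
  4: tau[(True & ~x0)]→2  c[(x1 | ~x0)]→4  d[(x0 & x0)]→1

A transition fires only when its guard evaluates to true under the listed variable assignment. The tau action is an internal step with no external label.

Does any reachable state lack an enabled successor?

Reach set: {0,2}
  0: b→2  [deg 1]
  2: tau→2  [deg 1]

Answer: DEADLOCK-FREE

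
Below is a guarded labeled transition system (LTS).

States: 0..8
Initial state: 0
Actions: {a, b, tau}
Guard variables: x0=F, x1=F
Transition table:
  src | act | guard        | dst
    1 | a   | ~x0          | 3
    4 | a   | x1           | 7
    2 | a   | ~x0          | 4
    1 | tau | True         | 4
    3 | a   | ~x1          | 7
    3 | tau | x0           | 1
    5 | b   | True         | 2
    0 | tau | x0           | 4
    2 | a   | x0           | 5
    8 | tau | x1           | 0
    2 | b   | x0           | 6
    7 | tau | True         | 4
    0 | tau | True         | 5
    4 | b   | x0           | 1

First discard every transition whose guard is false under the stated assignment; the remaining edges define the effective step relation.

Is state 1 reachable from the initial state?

Answer: UNREACHABLE

Analysis:
Guard filter leaves 7 enabled edge(s).
L0 = {0}
L1 = {5}  cumulative {0,5}
L2 = {2}  cumulative {0,2,5}
L3 = {4}  cumulative {0,2,4,5}
Reachable = {0,2,4,5}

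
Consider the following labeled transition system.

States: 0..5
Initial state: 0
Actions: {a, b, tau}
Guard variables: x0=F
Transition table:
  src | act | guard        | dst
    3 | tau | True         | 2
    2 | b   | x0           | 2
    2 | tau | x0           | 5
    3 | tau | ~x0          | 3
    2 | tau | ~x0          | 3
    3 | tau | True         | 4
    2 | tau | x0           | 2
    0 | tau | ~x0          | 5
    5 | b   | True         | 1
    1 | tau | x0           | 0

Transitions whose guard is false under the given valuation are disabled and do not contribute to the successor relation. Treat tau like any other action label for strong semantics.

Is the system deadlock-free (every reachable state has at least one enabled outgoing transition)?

Reachable = {0,1,5}
  0: tau→5  [deg 1]
  1: ∅  [deadlock]
  5: b→1  [deg 1]
witness 1: tau·b

Answer: DEADLOCK at state 1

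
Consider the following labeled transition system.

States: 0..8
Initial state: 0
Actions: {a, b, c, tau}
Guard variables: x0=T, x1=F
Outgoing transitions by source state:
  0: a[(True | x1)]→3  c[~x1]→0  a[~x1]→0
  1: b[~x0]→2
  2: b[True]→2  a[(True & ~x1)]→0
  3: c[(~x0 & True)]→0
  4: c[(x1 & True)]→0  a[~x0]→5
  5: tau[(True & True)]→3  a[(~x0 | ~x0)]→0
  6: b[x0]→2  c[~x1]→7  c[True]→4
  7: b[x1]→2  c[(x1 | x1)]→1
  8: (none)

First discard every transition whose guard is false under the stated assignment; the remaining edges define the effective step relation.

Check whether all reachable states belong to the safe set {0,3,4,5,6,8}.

Allowed set {0,3,4,5,6,8}
Reachable = {0,3}
  0: safe
  3: safe

Answer: INVARIANT HOLDS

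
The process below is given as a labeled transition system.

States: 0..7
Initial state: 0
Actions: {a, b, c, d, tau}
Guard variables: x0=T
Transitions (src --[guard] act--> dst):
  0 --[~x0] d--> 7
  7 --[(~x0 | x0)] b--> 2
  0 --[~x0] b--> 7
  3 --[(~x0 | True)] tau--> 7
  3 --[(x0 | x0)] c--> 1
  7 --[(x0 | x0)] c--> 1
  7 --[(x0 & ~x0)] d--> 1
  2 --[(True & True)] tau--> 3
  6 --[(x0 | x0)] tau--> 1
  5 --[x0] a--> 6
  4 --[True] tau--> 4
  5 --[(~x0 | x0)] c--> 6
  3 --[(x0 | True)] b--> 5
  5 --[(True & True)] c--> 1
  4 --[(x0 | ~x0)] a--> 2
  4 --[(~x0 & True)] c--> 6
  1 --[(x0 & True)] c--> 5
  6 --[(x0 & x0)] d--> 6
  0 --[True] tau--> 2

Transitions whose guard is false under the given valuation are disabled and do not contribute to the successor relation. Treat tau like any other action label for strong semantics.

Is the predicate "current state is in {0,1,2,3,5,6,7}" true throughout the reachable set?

Inv-set: {0,1,2,3,5,6,7}
Reachable = {0,1,2,3,5,6,7}
  0: safe
  1: safe
  2: safe
  3: safe
  5: safe
  6: safe
  7: safe

Answer: INVARIANT HOLDS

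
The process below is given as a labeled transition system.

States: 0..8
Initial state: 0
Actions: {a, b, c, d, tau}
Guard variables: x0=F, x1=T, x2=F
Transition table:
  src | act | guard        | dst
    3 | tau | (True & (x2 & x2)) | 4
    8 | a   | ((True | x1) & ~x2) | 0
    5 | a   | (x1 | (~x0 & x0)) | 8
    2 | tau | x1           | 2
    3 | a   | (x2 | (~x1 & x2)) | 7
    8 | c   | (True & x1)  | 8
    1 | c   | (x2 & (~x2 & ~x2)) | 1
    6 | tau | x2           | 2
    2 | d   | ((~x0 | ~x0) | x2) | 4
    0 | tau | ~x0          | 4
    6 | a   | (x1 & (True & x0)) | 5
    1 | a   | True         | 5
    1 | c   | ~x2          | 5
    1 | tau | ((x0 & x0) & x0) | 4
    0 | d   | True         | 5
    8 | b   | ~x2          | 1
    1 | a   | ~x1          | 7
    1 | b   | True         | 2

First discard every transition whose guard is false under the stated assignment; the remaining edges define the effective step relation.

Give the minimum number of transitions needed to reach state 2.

Answer: 4

Working:
BFS to 2:
  depth 0: {0}
  depth 1: {4,5}
  depth 2: {8}
  depth 3: {1}
  depth 4: {2}
2 enters at depth 4; path d·a·b·b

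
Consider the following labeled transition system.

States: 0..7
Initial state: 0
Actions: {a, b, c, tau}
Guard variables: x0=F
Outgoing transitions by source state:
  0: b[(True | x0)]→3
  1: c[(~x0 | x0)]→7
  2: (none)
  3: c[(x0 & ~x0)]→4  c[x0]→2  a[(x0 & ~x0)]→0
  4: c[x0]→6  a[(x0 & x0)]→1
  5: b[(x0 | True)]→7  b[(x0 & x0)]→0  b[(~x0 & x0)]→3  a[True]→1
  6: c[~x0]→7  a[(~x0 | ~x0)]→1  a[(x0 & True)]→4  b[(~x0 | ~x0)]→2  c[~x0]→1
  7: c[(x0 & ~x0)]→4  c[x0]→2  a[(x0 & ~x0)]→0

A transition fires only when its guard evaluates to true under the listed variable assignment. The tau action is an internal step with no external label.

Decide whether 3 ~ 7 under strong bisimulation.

Answer: BISIMILAR

Trace:
Compute ~ classes (split until stable):
  P[0] = {{0,1,2,3,4,5,6,7}}
  P[1] = {{0},{1},{2,3,4,7},{5},{6}}
stable after 2 split(s): 5 block(s)
class of 3: {2,3,4,7}; class of 7: {2,3,4,7}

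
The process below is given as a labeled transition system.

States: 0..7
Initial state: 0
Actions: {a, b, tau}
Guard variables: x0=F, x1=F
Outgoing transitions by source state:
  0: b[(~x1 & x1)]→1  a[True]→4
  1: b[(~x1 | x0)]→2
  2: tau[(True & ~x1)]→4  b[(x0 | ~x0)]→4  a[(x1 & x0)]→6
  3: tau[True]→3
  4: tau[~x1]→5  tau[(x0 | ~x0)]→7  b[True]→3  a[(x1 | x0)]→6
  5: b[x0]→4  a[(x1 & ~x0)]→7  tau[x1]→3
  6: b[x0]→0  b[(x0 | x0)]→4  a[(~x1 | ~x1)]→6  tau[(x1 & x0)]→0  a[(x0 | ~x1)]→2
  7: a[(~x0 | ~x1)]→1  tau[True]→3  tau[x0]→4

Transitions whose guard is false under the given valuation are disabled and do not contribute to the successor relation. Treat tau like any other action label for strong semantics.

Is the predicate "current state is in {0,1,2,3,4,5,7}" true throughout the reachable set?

Answer: INVARIANT HOLDS

Analysis:
Inv-set: {0,1,2,3,4,5,7}
Reach set: {0,1,2,3,4,5,7}
  0: ✓
  1: ✓
  2: ✓
  3: ✓
  4: ✓
  5: ✓
  7: ✓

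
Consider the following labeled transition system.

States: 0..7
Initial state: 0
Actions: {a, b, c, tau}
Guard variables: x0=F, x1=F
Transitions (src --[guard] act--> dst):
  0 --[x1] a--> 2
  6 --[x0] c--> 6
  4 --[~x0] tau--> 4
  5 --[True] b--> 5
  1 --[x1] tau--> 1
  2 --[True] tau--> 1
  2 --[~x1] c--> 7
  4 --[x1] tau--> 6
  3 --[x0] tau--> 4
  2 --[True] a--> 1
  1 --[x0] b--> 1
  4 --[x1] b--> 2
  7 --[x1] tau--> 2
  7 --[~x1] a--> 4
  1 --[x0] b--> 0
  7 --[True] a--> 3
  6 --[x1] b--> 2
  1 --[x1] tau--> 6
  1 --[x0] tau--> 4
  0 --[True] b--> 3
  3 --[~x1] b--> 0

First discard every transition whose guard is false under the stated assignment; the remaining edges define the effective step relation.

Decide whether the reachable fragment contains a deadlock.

Answer: DEADLOCK-FREE

Working:
Reach set: {0,3}
  0: b→3  [1 out]
  3: b→0  [1 out]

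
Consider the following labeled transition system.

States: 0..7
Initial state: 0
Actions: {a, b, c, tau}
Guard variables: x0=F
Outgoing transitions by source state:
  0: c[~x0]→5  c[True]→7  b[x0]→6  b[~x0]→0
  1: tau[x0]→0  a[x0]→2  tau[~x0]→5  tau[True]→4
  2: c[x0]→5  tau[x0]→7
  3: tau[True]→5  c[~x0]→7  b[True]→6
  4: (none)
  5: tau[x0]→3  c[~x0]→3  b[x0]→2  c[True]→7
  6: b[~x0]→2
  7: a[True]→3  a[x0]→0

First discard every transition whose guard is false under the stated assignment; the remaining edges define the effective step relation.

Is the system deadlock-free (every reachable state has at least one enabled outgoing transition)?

Answer: DEADLOCK at state 2

Working:
Reachable = {0,2,3,5,6,7}
  0: b→0  c→5  c→7  [deg 3]
  2: ∅  [no exit]
  3: b→6  c→7  tau→5  [deg 3]
  5: c→3  c→7  [deg 2]
  6: b→2  [deg 1]
  7: a→3  [deg 1]
Path to 2: c·c·b·b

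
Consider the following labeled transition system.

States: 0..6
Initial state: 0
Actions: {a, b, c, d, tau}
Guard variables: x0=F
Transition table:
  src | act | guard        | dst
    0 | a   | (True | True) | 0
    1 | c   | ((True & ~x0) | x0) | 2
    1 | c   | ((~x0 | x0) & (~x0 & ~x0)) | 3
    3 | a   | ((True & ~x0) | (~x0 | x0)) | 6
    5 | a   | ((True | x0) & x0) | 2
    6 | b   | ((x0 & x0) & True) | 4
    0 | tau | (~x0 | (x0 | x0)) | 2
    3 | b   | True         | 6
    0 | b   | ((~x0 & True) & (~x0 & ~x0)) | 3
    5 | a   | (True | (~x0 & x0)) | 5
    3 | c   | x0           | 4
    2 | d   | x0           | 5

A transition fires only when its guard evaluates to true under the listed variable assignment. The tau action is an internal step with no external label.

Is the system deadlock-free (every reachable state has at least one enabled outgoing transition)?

Answer: DEADLOCK at state 2

Analysis:
R = {0,2,3,6}
  0: a→0  b→3  tau→2  [3 exit(s)]
  2: ∅  [no exit]
  3: a→6  b→6  [2 exit(s)]
  6: ∅  [no exit]
witness 2: tau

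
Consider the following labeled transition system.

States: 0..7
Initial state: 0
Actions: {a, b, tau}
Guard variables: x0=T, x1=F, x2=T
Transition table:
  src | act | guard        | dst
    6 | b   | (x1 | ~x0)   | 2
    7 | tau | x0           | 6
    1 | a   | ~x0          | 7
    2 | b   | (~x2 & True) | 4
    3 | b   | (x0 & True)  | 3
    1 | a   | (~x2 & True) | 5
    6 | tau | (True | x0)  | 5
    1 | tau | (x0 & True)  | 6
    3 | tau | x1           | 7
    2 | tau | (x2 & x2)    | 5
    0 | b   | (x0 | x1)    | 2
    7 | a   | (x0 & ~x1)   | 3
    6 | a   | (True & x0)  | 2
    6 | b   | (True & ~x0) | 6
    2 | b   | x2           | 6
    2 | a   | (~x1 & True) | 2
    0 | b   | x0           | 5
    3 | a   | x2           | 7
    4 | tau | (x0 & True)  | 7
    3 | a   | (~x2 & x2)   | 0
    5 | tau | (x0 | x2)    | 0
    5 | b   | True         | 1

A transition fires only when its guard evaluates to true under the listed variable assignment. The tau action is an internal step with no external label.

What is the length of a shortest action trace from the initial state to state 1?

Answer: 2

Trace:
Layered search for 1:
  L0 = {0}
  L1 = {2,5}
  L2 = {1,6}
first hit 1 at d=2 via b·b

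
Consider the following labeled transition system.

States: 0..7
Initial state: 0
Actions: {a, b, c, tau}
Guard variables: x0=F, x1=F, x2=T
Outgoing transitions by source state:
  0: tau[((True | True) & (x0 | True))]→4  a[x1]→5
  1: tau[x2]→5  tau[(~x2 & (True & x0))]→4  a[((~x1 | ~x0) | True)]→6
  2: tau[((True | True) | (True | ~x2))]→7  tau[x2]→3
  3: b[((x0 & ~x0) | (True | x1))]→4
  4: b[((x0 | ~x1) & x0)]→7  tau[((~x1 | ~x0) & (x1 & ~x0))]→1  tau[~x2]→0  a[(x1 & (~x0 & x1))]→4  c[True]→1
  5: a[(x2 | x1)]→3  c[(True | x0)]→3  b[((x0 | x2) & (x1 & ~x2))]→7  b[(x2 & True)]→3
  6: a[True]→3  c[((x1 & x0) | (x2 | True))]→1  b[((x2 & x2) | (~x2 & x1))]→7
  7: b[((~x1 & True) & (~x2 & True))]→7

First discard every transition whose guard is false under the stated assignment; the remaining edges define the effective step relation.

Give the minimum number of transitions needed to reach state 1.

Breadth-first toward 1:
  Layer 0: {0}
  Layer 1: {4}
  Layer 2: {1}
depth(1)=2, e.g. tau·c

Answer: 2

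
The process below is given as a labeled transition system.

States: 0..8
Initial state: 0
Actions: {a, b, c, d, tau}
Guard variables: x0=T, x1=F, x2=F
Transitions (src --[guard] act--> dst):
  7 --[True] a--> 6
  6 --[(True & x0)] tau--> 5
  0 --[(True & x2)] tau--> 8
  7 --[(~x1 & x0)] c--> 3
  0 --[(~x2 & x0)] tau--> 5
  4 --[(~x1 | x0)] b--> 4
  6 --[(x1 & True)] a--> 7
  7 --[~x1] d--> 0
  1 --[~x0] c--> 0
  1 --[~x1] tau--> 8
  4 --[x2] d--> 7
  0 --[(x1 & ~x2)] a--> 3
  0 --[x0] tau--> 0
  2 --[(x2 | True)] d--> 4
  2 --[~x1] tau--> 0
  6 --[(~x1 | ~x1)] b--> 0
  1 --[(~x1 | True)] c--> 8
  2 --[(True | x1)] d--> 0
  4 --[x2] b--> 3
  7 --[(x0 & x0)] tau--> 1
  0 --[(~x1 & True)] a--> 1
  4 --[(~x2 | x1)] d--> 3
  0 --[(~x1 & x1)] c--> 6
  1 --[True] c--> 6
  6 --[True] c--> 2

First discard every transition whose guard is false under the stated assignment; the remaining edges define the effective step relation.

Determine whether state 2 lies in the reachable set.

After dropping false guards: 18 live edges.
Layer 0: {0}
Layer 1: {1,5}  now seen {0,1,5}
Layer 2: {6,8}  now seen {0,1,5,6,8}
Layer 3: {2}  now seen {0,1,2,5,6,8}
Layer 4: {4}  now seen {0,1,2,4,5,6,8}
Layer 5: {3}  now seen {0,1,2,3,4,5,6,8}
Reachable = {0,1,2,3,4,5,6,8}
Path to 2: a·c·c

Answer: REACHABLE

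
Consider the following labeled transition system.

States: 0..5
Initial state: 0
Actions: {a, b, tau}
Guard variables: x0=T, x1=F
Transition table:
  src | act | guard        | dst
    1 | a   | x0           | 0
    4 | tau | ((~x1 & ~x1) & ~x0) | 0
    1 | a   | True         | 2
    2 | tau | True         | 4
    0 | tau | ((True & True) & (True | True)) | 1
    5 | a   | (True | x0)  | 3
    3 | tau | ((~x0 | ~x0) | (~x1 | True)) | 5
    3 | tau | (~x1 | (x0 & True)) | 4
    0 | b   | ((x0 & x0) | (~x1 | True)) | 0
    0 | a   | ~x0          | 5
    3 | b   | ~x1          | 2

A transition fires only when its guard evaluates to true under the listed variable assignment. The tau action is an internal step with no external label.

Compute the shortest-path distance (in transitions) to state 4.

Answer: 3

Working:
Breadth-first toward 4:
  Layer 0: {0}
  Layer 1: {1}
  Layer 2: {2}
  Layer 3: {4}
4 enters at depth 3; path tau·a·tau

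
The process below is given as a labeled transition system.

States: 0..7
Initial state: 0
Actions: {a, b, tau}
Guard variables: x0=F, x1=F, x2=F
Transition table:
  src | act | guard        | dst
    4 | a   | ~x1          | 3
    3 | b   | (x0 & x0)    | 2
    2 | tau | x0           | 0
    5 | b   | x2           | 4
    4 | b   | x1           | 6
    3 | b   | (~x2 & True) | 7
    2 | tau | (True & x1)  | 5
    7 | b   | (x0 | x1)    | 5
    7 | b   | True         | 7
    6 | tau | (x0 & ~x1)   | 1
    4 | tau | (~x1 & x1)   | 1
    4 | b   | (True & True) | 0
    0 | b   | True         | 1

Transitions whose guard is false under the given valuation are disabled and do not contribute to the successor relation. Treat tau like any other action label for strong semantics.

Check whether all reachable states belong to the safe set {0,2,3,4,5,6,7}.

Allowed set {0,2,3,4,5,6,7}
R = {0,1}
  0: ✓
  1: outside
reach 1 via b — violates

Answer: INVARIANT VIOLATED at state 1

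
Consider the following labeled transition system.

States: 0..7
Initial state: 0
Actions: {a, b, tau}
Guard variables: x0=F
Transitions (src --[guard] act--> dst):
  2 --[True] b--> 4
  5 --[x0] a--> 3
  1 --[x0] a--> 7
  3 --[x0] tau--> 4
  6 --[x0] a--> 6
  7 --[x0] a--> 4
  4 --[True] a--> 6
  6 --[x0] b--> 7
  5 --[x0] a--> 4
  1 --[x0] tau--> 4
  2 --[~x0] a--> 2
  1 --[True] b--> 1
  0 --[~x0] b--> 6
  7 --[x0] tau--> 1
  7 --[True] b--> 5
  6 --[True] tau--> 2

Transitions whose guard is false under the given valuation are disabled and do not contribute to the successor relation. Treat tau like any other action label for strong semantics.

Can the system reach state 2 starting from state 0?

Answer: REACHABLE

Working:
Guard filter leaves 7 enabled edge(s).
L0 = {0}
L1 = {6}  cumulative {0,6}
L2 = {2}  cumulative {0,2,6}
L3 = {4}  cumulative {0,2,4,6}
R = {0,2,4,6}
trace reaching 2: b·tau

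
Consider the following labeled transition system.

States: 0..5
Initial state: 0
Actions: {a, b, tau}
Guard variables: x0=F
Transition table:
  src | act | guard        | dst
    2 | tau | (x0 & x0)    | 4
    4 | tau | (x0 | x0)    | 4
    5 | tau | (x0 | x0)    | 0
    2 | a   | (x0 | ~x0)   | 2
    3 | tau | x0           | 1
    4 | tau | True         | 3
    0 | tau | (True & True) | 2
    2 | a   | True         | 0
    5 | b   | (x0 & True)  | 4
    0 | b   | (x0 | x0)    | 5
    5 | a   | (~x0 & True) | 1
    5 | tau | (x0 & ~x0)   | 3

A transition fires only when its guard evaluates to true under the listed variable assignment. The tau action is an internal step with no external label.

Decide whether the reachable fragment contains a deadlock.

Answer: DEADLOCK-FREE

Working:
Reachable = {0,2}
  0: tau→2  [deg 1]
  2: a→0  a→2  [deg 2]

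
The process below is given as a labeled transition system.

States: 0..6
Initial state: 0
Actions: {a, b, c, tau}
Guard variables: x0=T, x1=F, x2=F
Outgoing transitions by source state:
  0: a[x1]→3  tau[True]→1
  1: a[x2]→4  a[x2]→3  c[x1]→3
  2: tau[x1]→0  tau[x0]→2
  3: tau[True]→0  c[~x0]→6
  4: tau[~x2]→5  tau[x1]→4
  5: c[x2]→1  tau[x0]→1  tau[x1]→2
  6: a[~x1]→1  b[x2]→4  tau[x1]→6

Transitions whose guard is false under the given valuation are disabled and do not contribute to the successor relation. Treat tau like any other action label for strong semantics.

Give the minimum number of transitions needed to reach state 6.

Answer: UNREACHABLE

Analysis:
Layered search for 6:
  depth 0: {0}
  depth 1: {1}
6 never appears.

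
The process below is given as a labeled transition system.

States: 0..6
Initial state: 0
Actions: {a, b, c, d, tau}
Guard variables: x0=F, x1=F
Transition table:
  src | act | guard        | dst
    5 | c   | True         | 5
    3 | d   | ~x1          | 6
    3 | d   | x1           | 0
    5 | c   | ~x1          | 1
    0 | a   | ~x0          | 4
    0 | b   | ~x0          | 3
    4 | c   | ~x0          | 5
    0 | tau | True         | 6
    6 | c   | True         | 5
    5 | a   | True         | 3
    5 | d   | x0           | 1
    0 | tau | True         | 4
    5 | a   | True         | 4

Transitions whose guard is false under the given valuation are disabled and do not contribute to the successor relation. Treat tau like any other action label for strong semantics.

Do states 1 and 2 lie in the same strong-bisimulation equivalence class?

Answer: BISIMILAR

Working:
Compute ~ classes (split until stable):
  π0 = {{0,1,2,3,4,5,6}}
  π1 = {{0},{1,2},{3},{4,6},{5}}
Fixed point at round 2; 5 class(es).
class of 1: {1,2}; class of 2: {1,2}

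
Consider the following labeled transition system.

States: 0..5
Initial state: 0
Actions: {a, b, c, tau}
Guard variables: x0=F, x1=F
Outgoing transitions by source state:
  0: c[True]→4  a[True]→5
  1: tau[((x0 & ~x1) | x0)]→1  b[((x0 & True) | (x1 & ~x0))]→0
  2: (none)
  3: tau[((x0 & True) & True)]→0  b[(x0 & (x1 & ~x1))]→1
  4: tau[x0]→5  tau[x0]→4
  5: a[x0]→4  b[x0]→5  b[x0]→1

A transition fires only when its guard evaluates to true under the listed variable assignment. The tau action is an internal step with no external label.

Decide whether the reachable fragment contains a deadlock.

R = {0,4,5}
  0: a→5  c→4  [2 exit(s)]
  4: ∅  [no exit]
  5: ∅  [no exit]
trace reaching 4: c

Answer: DEADLOCK at state 4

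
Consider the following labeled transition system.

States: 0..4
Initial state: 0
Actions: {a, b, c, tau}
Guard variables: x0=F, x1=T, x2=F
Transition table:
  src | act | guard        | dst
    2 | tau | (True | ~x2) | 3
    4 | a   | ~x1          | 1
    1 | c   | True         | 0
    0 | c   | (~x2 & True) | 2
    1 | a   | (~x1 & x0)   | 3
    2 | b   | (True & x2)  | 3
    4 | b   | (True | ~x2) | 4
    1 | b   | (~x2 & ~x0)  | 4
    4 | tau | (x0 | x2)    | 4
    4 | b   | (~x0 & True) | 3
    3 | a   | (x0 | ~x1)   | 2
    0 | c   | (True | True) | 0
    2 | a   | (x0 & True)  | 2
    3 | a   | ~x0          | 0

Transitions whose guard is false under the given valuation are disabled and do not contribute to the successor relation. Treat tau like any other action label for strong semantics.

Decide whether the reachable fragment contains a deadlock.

Answer: DEADLOCK-FREE

Analysis:
R = {0,2,3}
  0: c→0  c→2  [2 out]
  2: tau→3  [1 out]
  3: a→0  [1 out]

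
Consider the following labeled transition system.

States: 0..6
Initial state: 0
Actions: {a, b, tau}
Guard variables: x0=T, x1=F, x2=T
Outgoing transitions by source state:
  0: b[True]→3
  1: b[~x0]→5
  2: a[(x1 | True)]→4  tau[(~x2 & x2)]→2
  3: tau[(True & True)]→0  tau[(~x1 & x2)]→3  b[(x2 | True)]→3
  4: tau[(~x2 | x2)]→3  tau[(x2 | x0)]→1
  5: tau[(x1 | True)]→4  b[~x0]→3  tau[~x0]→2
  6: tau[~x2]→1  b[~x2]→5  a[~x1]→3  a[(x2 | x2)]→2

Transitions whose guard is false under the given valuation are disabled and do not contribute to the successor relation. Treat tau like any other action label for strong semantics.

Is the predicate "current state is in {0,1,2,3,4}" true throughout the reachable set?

Allowed set {0,1,2,3,4}
Reach set: {0,3}
  0: ok
  3: ok

Answer: INVARIANT HOLDS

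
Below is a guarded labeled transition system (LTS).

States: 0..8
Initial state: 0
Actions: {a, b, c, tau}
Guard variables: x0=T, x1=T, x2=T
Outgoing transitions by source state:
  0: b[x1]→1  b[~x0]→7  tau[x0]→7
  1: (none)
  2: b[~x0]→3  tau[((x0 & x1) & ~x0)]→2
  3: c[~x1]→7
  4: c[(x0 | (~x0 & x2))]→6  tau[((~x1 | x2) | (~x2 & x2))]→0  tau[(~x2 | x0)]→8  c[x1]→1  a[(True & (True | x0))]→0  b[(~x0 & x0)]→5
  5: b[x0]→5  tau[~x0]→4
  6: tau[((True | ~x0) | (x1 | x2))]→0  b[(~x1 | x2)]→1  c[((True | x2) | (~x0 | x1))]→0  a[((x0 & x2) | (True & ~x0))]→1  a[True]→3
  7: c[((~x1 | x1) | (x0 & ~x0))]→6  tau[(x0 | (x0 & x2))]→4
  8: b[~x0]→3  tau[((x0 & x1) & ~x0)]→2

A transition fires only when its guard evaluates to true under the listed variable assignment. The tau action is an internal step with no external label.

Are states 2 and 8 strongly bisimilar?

Answer: BISIMILAR

Trace:
Refine partition for ~:
  P[0] = {{0,1,2,3,4,5,6,7,8}}
  P[1] = {{0},{1,2,3,8},{4},{5},{6},{7}}
6 equivalence class(es) (converged in 2)
2∈{1,2,3,8}, 8∈{1,2,3,8}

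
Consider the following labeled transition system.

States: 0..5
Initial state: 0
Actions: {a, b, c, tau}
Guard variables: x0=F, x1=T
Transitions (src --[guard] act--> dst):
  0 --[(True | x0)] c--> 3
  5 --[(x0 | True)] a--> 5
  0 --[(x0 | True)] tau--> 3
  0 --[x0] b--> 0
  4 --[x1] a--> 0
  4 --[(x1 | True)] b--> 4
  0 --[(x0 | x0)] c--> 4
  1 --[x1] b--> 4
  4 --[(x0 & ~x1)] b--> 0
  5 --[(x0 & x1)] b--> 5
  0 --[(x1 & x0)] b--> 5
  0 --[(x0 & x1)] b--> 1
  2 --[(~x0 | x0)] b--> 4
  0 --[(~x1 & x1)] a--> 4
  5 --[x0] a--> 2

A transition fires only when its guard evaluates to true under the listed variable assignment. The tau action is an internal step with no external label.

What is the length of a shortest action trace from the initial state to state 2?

Layered search for 2:
  Layer 0: {0}
  Layer 1: {3}
2 never appears.

Answer: UNREACHABLE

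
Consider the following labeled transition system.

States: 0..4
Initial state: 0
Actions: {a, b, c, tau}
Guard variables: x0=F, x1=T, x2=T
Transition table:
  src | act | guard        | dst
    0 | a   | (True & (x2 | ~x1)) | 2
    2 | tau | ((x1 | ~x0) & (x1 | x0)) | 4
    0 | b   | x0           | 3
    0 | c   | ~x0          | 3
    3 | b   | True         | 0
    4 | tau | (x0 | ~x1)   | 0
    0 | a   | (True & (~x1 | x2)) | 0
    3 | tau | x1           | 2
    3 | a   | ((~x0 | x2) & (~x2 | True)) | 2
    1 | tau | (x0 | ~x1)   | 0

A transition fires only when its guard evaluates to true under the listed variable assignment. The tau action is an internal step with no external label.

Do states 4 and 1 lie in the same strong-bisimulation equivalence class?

Refine partition for ~:
  π0 = {{0,1,2,3,4}}
  π1 = {{0},{1,4},{2},{3}}
Fixed point at round 2; 4 class(es).
[4]={1,4}  [1]={1,4}

Answer: BISIMILAR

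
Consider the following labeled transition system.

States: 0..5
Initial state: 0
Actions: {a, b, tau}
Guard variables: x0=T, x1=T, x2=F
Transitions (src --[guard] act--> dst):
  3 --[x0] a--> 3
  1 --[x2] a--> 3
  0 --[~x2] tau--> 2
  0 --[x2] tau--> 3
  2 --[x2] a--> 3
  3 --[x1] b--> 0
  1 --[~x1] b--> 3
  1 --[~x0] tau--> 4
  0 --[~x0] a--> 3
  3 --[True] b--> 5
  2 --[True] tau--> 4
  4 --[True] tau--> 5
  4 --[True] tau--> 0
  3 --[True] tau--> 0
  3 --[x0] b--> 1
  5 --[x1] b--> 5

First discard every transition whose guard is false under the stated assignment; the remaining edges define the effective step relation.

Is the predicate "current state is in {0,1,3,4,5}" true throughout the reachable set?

Inv-set: {0,1,3,4,5}
Reach set: {0,2,4,5}
  0: ok
  2: outside
  4: ok
  5: ok
witness against invariant: tau → 2

Answer: INVARIANT VIOLATED at state 2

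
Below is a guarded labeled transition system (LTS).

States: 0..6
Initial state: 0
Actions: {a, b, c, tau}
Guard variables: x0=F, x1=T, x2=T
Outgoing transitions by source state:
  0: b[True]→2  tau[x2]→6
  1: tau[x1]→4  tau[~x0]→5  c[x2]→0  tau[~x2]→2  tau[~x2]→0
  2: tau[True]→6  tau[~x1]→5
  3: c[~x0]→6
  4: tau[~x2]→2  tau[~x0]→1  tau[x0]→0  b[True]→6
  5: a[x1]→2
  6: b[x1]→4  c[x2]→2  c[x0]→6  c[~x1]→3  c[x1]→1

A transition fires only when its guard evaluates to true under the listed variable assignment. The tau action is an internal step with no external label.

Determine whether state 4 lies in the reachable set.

After dropping false guards: 13 live edges.
Layer 0: {0}
Layer 1: {2,6}  total {0,2,6}
Layer 2: {1,4}  total {0,1,2,4,6}
Layer 3: {5}  total {0,1,2,4,5,6}
R = {0,1,2,4,5,6}
Path to 4: tau·b

Answer: REACHABLE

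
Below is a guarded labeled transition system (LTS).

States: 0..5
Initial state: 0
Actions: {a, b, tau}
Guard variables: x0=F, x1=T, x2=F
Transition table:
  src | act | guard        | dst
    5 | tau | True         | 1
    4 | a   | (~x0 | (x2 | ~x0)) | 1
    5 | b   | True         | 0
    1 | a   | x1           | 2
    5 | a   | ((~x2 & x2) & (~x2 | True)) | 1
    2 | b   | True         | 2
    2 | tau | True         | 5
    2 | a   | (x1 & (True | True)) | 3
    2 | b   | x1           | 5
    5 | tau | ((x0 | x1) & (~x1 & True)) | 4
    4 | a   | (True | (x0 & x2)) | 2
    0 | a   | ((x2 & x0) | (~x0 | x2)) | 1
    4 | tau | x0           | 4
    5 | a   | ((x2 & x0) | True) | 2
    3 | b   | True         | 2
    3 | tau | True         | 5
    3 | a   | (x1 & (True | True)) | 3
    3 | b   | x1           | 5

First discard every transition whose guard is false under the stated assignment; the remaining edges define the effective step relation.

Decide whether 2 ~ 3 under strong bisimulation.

Compute ~ classes (split until stable):
  round 0: {{0,1,2,3,4,5}}
  round 1: {{0,1,4},{2,3,5}}
  round 2: {{0},{1},{2,3},{4},{5}}
5 equivalence class(es) (converged in 3)
class of 2: {2,3}; class of 3: {2,3}

Answer: BISIMILAR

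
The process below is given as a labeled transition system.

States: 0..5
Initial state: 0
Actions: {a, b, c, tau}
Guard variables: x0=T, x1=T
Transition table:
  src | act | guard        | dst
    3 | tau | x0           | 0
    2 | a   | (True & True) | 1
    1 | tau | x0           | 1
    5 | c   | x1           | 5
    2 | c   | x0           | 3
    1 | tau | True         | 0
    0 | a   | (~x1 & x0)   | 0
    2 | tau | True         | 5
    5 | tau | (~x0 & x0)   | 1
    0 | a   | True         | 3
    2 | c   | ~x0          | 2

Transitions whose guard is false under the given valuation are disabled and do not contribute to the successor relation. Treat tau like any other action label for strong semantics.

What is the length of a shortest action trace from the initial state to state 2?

Layered search for 2:
  L0 = {0}
  L1 = {3}
2 never appears.

Answer: UNREACHABLE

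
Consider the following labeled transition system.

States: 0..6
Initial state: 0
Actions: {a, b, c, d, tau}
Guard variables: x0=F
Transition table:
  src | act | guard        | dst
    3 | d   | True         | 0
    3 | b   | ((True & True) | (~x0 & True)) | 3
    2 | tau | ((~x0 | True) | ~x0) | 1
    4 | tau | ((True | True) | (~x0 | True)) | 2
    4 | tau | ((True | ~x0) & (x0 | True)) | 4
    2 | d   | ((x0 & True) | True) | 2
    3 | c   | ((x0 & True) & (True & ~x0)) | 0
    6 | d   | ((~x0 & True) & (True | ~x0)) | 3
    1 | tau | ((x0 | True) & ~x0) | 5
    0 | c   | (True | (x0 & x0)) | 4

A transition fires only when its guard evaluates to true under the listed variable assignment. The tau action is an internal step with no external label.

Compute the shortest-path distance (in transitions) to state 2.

Answer: 2

Working:
Breadth-first toward 2:
  Layer 0: {0}
  Layer 1: {4}
  Layer 2: {2}
2 enters at depth 2; path c·tau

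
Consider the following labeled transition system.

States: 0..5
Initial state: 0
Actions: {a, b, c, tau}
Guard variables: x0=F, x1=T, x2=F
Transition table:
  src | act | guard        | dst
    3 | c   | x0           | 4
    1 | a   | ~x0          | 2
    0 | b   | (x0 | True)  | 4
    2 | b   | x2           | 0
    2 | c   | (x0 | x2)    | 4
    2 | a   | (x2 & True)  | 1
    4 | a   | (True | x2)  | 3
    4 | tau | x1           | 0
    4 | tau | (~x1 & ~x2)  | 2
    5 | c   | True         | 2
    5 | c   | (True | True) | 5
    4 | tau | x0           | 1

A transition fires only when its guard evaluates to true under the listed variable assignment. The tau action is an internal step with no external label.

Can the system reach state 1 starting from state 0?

Answer: UNREACHABLE

Working:
Guard filter leaves 6 enabled edge(s).
Layer 0: {0}
Layer 1: {4}  cumulative {0,4}
Layer 2: {3}  cumulative {0,3,4}
Reachable = {0,3,4}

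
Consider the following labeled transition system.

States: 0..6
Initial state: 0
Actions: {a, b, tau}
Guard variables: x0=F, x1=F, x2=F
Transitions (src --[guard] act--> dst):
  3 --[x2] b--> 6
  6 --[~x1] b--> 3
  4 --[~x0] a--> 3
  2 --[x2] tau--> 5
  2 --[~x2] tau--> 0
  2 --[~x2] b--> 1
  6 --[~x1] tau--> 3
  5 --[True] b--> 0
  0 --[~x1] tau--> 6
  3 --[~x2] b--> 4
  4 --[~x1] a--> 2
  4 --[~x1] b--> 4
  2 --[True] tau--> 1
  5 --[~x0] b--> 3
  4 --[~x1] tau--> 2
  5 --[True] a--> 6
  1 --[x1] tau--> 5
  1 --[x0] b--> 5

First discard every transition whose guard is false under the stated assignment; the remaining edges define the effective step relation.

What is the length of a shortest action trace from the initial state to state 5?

Answer: UNREACHABLE

Analysis:
BFS to 5:
  depth 0: {0}
  depth 1: {6}
  depth 2: {3}
  depth 3: {4}
  depth 4: {2}
  depth 5: {1}
5 never appears.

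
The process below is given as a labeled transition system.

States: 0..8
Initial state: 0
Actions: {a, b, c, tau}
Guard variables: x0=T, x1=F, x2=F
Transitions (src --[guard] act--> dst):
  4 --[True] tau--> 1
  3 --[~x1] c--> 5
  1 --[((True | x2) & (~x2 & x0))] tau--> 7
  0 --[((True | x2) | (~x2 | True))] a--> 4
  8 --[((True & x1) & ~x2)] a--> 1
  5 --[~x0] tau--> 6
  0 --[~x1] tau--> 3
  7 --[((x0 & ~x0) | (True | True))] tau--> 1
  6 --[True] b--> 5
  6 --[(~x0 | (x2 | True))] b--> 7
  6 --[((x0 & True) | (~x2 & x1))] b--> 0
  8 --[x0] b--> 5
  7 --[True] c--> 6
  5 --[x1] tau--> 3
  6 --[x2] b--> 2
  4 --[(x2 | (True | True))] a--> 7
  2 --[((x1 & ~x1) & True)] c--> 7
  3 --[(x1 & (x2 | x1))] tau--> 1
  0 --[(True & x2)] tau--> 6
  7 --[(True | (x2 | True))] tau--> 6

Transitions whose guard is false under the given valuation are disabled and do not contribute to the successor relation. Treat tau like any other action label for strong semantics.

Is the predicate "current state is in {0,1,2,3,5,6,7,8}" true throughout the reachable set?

Safe = {0,1,2,3,5,6,7,8}
R = {0,1,3,4,5,6,7}
  0: ✓
  1: ✓
  3: ✓
  4: outside
  5: ✓
  6: ✓
  7: ✓
reach 4 via a — violates

Answer: INVARIANT VIOLATED at state 4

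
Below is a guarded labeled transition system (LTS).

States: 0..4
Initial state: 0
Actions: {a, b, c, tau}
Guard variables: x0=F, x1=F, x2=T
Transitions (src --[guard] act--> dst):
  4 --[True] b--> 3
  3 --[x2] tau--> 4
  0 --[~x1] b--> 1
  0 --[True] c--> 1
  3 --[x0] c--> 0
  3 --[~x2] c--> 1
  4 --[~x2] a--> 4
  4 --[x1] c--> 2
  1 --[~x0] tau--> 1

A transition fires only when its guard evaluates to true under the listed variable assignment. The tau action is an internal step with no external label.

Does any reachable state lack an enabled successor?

Answer: DEADLOCK-FREE

Analysis:
Reach set: {0,1}
  0: b→1  c→1  [2 out]
  1: tau→1  [1 out]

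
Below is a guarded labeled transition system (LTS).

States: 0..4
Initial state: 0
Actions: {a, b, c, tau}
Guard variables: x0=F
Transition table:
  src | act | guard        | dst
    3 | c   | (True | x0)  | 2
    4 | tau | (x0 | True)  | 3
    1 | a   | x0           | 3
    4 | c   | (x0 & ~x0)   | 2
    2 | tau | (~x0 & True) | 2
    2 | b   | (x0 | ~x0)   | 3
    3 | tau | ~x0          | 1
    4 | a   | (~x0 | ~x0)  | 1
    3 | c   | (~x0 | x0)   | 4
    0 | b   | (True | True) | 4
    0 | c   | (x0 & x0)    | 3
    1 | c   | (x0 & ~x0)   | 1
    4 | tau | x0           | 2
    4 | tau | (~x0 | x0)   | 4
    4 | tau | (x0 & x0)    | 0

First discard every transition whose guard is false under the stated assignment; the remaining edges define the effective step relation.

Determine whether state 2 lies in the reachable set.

Answer: REACHABLE

Trace:
Guard filter leaves 9 enabled edge(s).
depth 0: {0}
depth 1: {4}  total {0,4}
depth 2: {1,3}  total {0,1,3,4}
depth 3: {2}  total {0,1,2,3,4}
Reachable = {0,1,2,3,4}
trace reaching 2: b·tau·c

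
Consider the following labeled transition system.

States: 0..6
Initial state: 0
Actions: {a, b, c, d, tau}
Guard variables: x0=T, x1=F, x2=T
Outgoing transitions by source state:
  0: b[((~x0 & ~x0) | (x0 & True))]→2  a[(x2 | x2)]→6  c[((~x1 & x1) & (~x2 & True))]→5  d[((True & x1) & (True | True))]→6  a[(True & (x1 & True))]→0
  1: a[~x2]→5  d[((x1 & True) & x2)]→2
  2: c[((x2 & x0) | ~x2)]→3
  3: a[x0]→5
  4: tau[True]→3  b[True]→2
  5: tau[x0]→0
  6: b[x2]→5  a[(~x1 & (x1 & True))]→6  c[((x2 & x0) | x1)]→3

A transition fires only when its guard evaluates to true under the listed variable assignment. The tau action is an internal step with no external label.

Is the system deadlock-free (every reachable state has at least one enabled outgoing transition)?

Answer: DEADLOCK-FREE

Trace:
Reach set: {0,2,3,5,6}
  0: a→6  b→2  [deg 2]
  2: c→3  [deg 1]
  3: a→5  [deg 1]
  5: tau→0  [deg 1]
  6: b→5  c→3  [deg 2]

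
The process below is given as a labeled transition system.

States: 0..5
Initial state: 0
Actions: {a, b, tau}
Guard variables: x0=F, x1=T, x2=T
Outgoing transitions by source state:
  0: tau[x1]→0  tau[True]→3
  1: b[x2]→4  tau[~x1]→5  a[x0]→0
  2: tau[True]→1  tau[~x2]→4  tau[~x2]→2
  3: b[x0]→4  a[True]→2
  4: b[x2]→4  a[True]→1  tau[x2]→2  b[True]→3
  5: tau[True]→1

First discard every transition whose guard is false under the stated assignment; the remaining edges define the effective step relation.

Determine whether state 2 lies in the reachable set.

Answer: REACHABLE

Trace:
10 transition(s) survive guard evaluation.
L0 = {0}
L1 = {3}  total {0,3}
L2 = {2}  total {0,2,3}
L3 = {1}  total {0,1,2,3}
L4 = {4}  total {0,1,2,3,4}
Reach set: {0,1,2,3,4}
witness 2: tau·a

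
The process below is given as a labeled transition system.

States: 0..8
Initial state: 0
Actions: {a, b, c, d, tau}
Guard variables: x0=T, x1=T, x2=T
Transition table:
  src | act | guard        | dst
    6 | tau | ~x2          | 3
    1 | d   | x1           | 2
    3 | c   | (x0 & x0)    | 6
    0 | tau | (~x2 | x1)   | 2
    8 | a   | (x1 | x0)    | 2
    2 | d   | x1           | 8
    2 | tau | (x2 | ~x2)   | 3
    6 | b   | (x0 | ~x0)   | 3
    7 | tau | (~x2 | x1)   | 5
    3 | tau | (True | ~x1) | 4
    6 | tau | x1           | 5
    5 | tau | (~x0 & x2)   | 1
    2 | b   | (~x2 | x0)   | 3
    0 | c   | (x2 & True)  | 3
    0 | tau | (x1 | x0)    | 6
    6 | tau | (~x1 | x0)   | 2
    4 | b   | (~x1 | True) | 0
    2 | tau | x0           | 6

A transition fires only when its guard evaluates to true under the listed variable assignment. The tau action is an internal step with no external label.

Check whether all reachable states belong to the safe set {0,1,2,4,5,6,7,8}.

Inv-set: {0,1,2,4,5,6,7,8}
Reachable = {0,2,3,4,5,6,8}
  0: safe
  2: safe
  3: VIOLATES
  4: safe
  5: safe
  6: safe
  8: safe
reach 3 via c — violates

Answer: INVARIANT VIOLATED at state 3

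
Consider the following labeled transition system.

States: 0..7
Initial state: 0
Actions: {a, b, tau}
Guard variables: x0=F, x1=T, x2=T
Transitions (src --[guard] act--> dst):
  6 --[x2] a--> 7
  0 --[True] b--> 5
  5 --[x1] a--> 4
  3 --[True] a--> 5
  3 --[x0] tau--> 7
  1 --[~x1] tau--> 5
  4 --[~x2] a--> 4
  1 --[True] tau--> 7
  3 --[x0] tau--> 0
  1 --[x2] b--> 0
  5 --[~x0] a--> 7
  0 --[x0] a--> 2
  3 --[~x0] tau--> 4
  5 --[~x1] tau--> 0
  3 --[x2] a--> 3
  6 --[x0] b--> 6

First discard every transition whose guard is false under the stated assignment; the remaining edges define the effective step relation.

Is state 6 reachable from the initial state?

After dropping false guards: 9 live edges.
depth 0: {0}
depth 1: {5}  cumulative {0,5}
depth 2: {4,7}  cumulative {0,4,5,7}
R = {0,4,5,7}

Answer: UNREACHABLE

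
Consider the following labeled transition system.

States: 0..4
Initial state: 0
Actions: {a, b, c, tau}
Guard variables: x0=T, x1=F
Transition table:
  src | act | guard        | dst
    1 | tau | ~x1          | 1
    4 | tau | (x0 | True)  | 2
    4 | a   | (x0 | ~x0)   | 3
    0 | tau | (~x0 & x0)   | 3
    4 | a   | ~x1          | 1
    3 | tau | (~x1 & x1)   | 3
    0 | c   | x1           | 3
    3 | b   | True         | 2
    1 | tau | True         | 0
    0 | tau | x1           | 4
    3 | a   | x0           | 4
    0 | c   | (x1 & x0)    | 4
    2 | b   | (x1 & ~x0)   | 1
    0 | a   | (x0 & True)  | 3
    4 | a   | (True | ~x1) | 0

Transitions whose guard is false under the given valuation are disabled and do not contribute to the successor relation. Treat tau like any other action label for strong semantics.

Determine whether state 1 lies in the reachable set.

9 transition(s) survive guard evaluation.
depth 0: {0}
depth 1: {3}  total {0,3}
depth 2: {2,4}  total {0,2,3,4}
depth 3: {1}  total {0,1,2,3,4}
Reachable = {0,1,2,3,4}
trace reaching 1: a·a·a

Answer: REACHABLE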